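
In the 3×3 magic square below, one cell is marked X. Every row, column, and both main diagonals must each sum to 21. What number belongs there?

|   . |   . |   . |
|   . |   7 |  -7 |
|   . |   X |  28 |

-21

Row 2 must total 21; the given cells sum to 0, so (2,1) = 21.
Using column 3: -7 + 28 + ? → (1,3) = 21 − 21 = 0.
The remaining cell in main diagonal is (1,1) = 21 − 35 = -14.
From anti-diagonal, 21 − (0 + 7) gives (3,1) = 14.
Row 1 needs 21; the known cells sum to -14, so (1,2) = 35.
The remaining cell in row 3 is (3,2) = 21 − 42 = -21.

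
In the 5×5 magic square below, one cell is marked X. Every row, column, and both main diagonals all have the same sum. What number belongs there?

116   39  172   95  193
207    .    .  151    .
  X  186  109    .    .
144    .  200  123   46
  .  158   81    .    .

Row 1 is complete and sums to 615; that is the magic constant.
The remaining cell in row 4 is (4,2) = 615 − 513 = 102.
Column 2: 39 + 186 + 102 + 158 + ? = 615, so (2,2) = 130.
Column 3 needs 615; the known cells sum to 562, so (2,3) = 53.
Using main diagonal: 116 + 130 + 109 + 123 + ? → (5,5) = 615 − 478 = 137.
Anti-diagonal must total 615; the given cells sum to 555, so (5,1) = 60.
Row 2 needs 615; the known cells sum to 541, so (2,5) = 74.
Using row 5: 60 + 158 + 81 + 137 + ? → (5,4) = 615 − 436 = 179.
The remaining cell in column 1 is (3,1) = 615 − 527 = 88.

88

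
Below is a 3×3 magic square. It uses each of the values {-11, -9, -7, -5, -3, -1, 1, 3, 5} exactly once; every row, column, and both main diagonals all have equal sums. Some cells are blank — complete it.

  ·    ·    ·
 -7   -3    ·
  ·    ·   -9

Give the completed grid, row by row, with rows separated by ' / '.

3 -11 -1 / -7 -3 1 / -5 5 -9

The 9 entries sum to -27, so each line sums to -27/3 = -9.
Row 2: -7 + (-3) + ? = -9, so (2,3) = 1.
The remaining cell in column 3 is (1,3) = -9 − (-8) = -1.
Main diagonal must total -9; the given cells sum to -12, so (1,1) = 3.
Anti-diagonal needs -9; the known cells sum to -4, so (3,1) = -5.
Row 1: 3 + (-1) + ? = -9, so (1,2) = -11.
Row 3: -5 + (-9) + ? = -9, so (3,2) = 5.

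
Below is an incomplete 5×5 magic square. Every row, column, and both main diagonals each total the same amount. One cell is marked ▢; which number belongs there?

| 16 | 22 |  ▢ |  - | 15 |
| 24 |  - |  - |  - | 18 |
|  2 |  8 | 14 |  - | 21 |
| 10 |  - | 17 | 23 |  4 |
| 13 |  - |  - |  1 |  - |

Column 1 is complete and sums to 65; that is the magic constant.
Using row 3: 2 + 8 + 14 + 21 + ? → (3,4) = 65 − 45 = 20.
Using row 4: 10 + 17 + 23 + 4 + ? → (4,2) = 65 − 54 = 11.
Using column 5: 15 + 18 + 21 + 4 + ? → (5,5) = 65 − 58 = 7.
The remaining cell in main diagonal is (2,2) = 65 − 60 = 5.
The remaining cell in anti-diagonal is (2,4) = 65 − 53 = 12.
Row 2: 24 + 5 + 12 + 18 + ? = 65, so (2,3) = 6.
The remaining cell in column 2 is (5,2) = 65 − 46 = 19.
Column 4 must total 65; the given cells sum to 56, so (1,4) = 9.
Using row 1: 16 + 22 + 9 + 15 + ? → (1,3) = 65 − 62 = 3.

3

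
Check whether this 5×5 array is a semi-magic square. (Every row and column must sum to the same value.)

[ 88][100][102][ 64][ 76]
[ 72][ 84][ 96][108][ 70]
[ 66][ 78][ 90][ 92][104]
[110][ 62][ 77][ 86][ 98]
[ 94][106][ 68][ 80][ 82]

Row 1: 88 + 100 + 102 + 64 + 76 = 430.
Row 2: 72 + 84 + 96 + 108 + 70 = 430.
Row 3: 66 + 78 + 90 + 92 + 104 = 430.
Row 4: 110 + 62 + 77 + 86 + 98 = 433.
Row 5: 94 + 106 + 68 + 80 + 82 = 430.
Column 1: 88 + 72 + 66 + 110 + 94 = 430.
Column 2: 100 + 84 + 78 + 62 + 106 = 430.
Column 3: 102 + 96 + 90 + 77 + 68 = 433.
Column 4: 64 + 108 + 92 + 86 + 80 = 430.
Column 5: 76 + 70 + 104 + 98 + 82 = 430.

No — column 4 sums to 430 but row 4 sums to 433.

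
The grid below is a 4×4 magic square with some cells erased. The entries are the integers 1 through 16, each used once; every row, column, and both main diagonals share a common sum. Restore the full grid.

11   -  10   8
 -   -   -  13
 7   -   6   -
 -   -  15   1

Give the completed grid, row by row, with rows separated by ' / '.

11 5 10 8 / 2 16 3 13 / 7 9 6 12 / 14 4 15 1

The entries are 1 through 16, which sum to 136, so each line sums to 136/4 = 34.
Row 1: 11 + 10 + 8 + ? = 34, so (1,2) = 5.
The remaining cell in column 3 is (2,3) = 34 − 31 = 3.
Column 4 needs 34; the known cells sum to 22, so (3,4) = 12.
The remaining cell in main diagonal is (2,2) = 34 − 18 = 16.
Row 2 must total 34; the given cells sum to 32, so (2,1) = 2.
Row 3 needs 34; the known cells sum to 25, so (3,2) = 9.
From column 1, 34 − (11 + 2 + 7) gives (4,1) = 14.
Column 2: 5 + 16 + 9 + ? = 34, so (4,2) = 4.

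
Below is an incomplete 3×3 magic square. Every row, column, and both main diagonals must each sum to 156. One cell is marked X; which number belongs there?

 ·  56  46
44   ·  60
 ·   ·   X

50

Using row 1: 56 + 46 + ? → (1,1) = 156 − 102 = 54.
From row 2, 156 − (44 + 60) gives (2,2) = 52.
Using column 1: 54 + 44 + ? → (3,1) = 156 − 98 = 58.
Using column 2: 56 + 52 + ? → (3,2) = 156 − 108 = 48.
Column 3 needs 156; the known cells sum to 106, so (3,3) = 50.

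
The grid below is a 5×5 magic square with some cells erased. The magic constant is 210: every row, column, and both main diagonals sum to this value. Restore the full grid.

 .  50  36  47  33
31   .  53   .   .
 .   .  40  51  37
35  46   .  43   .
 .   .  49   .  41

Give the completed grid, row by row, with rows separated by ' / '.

44 50 36 47 33 / 31 42 53 39 45 / 48 34 40 51 37 / 35 46 32 43 54 / 52 38 49 30 41

From row 1, 210 − (50 + 36 + 47 + 33) gives (1,1) = 44.
Using column 3: 36 + 53 + 40 + 49 + ? → (4,3) = 210 − 178 = 32.
Main diagonal must total 210; the given cells sum to 168, so (2,2) = 42.
From row 4, 210 − (35 + 46 + 32 + 43) gives (4,5) = 54.
Column 5: 33 + 37 + 54 + 41 + ? = 210, so (2,5) = 45.
Row 2 needs 210; the known cells sum to 171, so (2,4) = 39.
Using column 4: 47 + 39 + 51 + 43 + ? → (5,4) = 210 − 180 = 30.
Using anti-diagonal: 33 + 39 + 40 + 46 + ? → (5,1) = 210 − 158 = 52.
Row 5: 52 + 49 + 30 + 41 + ? = 210, so (5,2) = 38.
Column 1: 44 + 31 + 35 + 52 + ? = 210, so (3,1) = 48.
Column 2 needs 210; the known cells sum to 176, so (3,2) = 34.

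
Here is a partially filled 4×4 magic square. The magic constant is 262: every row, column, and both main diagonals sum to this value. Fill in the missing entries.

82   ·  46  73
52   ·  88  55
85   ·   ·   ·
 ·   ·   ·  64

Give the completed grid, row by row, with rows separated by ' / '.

Row 1 must total 262; the given cells sum to 201, so (1,2) = 61.
The remaining cell in row 2 is (2,2) = 262 − 195 = 67.
Using column 1: 82 + 52 + 85 + ? → (4,1) = 262 − 219 = 43.
Column 4 needs 262; the known cells sum to 192, so (3,4) = 70.
Main diagonal must total 262; the given cells sum to 213, so (3,3) = 49.
The remaining cell in anti-diagonal is (3,2) = 262 − 204 = 58.
From column 2, 262 − (61 + 67 + 58) gives (4,2) = 76.
Using column 3: 46 + 88 + 49 + ? → (4,3) = 262 − 183 = 79.

82 61 46 73 / 52 67 88 55 / 85 58 49 70 / 43 76 79 64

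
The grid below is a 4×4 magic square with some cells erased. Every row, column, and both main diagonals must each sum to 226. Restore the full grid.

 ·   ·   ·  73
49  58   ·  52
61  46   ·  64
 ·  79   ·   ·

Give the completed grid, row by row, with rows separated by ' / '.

From row 2, 226 − (49 + 58 + 52) gives (2,3) = 67.
Row 3 needs 226; the known cells sum to 171, so (3,3) = 55.
Column 2 needs 226; the known cells sum to 183, so (1,2) = 43.
Column 4 needs 226; the known cells sum to 189, so (4,4) = 37.
From main diagonal, 226 − (58 + 55 + 37) gives (1,1) = 76.
The remaining cell in anti-diagonal is (4,1) = 226 − 186 = 40.
Using row 1: 76 + 43 + 73 + ? → (1,3) = 226 − 192 = 34.
Row 4: 40 + 79 + 37 + ? = 226, so (4,3) = 70.

76 43 34 73 / 49 58 67 52 / 61 46 55 64 / 40 79 70 37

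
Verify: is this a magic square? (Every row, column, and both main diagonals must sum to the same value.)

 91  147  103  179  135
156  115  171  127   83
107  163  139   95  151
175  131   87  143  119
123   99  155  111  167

No — row 2 sums to 652 but row 1 sums to 655.

Row 1: 91 + 147 + 103 + 179 + 135 = 655.
Row 2: 156 + 115 + 171 + 127 + 83 = 652.
Row 3: 107 + 163 + 139 + 95 + 151 = 655.
Row 4: 175 + 131 + 87 + 143 + 119 = 655.
Row 5: 123 + 99 + 155 + 111 + 167 = 655.
Column 1: 91 + 156 + 107 + 175 + 123 = 652.
Column 2: 147 + 115 + 163 + 131 + 99 = 655.
Column 3: 103 + 171 + 139 + 87 + 155 = 655.
Column 4: 179 + 127 + 95 + 143 + 111 = 655.
Column 5: 135 + 83 + 151 + 119 + 167 = 655.
Main diagonal: 91 + 115 + 139 + 143 + 167 = 655.
Anti-diagonal: 135 + 127 + 139 + 131 + 123 = 655.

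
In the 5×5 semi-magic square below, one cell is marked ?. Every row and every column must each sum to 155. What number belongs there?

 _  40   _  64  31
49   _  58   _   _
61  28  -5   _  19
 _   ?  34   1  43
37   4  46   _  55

67

Row 3: 61 + 28 + (-5) + 19 + ? = 155, so (3,4) = 52.
The remaining cell in row 5 is (5,4) = 155 − 142 = 13.
From column 3, 155 − (58 + (-5) + 34 + 46) gives (1,3) = 22.
The remaining cell in column 4 is (2,4) = 155 − 130 = 25.
From column 5, 155 − (31 + 19 + 43 + 55) gives (2,5) = 7.
Using row 1: 40 + 22 + 64 + 31 + ? → (1,1) = 155 − 157 = -2.
The remaining cell in row 2 is (2,2) = 155 − 139 = 16.
Column 1: -2 + 49 + 61 + 37 + ? = 155, so (4,1) = 10.
Column 2 needs 155; the known cells sum to 88, so (4,2) = 67.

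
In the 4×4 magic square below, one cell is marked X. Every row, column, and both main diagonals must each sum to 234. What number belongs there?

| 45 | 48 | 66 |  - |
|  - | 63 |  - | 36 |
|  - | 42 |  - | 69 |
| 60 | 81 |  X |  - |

Using row 1: 45 + 48 + 66 + ? → (1,4) = 234 − 159 = 75.
The remaining cell in column 4 is (4,4) = 234 − 180 = 54.
Using main diagonal: 45 + 63 + 54 + ? → (3,3) = 234 − 162 = 72.
Anti-diagonal needs 234; the known cells sum to 177, so (2,3) = 57.
Row 2: 63 + 57 + 36 + ? = 234, so (2,1) = 78.
Row 3 needs 234; the known cells sum to 183, so (3,1) = 51.
Row 4 must total 234; the given cells sum to 195, so (4,3) = 39.

39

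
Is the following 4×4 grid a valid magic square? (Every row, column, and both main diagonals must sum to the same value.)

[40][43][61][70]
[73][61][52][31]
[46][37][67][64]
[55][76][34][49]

No — column 1 sums to 214 but main diagonal sums to 217.

Row 1: 40 + 43 + 61 + 70 = 214.
Row 2: 73 + 61 + 52 + 31 = 217.
Row 3: 46 + 37 + 67 + 64 = 214.
Row 4: 55 + 76 + 34 + 49 = 214.
Column 1: 40 + 73 + 46 + 55 = 214.
Column 2: 43 + 61 + 37 + 76 = 217.
Column 3: 61 + 52 + 67 + 34 = 214.
Column 4: 70 + 31 + 64 + 49 = 214.
Main diagonal: 40 + 61 + 67 + 49 = 217.
Anti-diagonal: 70 + 52 + 37 + 55 = 214.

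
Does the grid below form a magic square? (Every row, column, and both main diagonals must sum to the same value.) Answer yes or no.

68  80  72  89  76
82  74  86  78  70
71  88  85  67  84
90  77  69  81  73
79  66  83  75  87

Row 1: 68 + 80 + 72 + 89 + 76 = 385.
Row 2: 82 + 74 + 86 + 78 + 70 = 390.
Row 3: 71 + 88 + 85 + 67 + 84 = 395.
Row 4: 90 + 77 + 69 + 81 + 73 = 390.
Row 5: 79 + 66 + 83 + 75 + 87 = 390.
Column 1: 68 + 82 + 71 + 90 + 79 = 390.
Column 2: 80 + 74 + 88 + 77 + 66 = 385.
Column 3: 72 + 86 + 85 + 69 + 83 = 395.
Column 4: 89 + 78 + 67 + 81 + 75 = 390.
Column 5: 76 + 70 + 84 + 73 + 87 = 390.
Main diagonal: 68 + 74 + 85 + 81 + 87 = 395.
Anti-diagonal: 76 + 78 + 85 + 77 + 79 = 395.

No — row 4 sums to 390 but column 3 sums to 395.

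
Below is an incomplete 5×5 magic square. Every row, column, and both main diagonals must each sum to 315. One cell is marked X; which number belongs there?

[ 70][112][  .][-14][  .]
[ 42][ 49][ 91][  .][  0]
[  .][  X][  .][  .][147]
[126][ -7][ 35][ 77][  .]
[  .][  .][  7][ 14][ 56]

21

Row 2 must total 315; the given cells sum to 182, so (2,4) = 133.
Using row 4: 126 + (-7) + 35 + 77 + ? → (4,5) = 315 − 231 = 84.
The remaining cell in column 4 is (3,4) = 315 − 210 = 105.
Column 5 needs 315; the known cells sum to 287, so (1,5) = 28.
Main diagonal needs 315; the known cells sum to 252, so (3,3) = 63.
Anti-diagonal needs 315; the known cells sum to 217, so (5,1) = 98.
Row 1 needs 315; the known cells sum to 196, so (1,3) = 119.
The remaining cell in row 5 is (5,2) = 315 − 175 = 140.
Column 1 must total 315; the given cells sum to 336, so (3,1) = -21.
From column 2, 315 − (112 + 49 + (-7) + 140) gives (3,2) = 21.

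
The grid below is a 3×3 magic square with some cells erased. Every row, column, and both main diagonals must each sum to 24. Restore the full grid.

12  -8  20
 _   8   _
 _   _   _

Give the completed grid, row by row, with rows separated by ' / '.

Using column 2: -8 + 8 + ? → (3,2) = 24 − 0 = 24.
Main diagonal needs 24; the known cells sum to 20, so (3,3) = 4.
Anti-diagonal: 20 + 8 + ? = 24, so (3,1) = -4.
Using column 1: 12 + (-4) + ? → (2,1) = 24 − 8 = 16.
Column 3: 20 + 4 + ? = 24, so (2,3) = 0.

12 -8 20 / 16 8 0 / -4 24 4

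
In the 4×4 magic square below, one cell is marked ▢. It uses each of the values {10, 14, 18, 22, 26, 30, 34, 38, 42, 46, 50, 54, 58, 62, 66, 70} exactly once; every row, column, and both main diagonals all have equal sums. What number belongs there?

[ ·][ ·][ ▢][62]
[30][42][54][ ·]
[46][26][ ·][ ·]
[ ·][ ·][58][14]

The 16 entries sum to 640, so each line sums to 640/4 = 160.
The remaining cell in row 2 is (2,4) = 160 − 126 = 34.
Column 4 must total 160; the given cells sum to 110, so (3,4) = 50.
Anti-diagonal: 62 + 54 + 26 + ? = 160, so (4,1) = 18.
Using row 3: 46 + 26 + 50 + ? → (3,3) = 160 − 122 = 38.
The remaining cell in row 4 is (4,2) = 160 − 90 = 70.
Using column 1: 30 + 46 + 18 + ? → (1,1) = 160 − 94 = 66.
Column 2 needs 160; the known cells sum to 138, so (1,2) = 22.
The remaining cell in column 3 is (1,3) = 160 − 150 = 10.

10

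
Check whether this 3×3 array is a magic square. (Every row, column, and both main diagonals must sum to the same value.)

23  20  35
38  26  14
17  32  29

Row 1: 23 + 20 + 35 = 78.
Row 2: 38 + 26 + 14 = 78.
Row 3: 17 + 32 + 29 = 78.
Column 1: 23 + 38 + 17 = 78.
Column 2: 20 + 26 + 32 = 78.
Column 3: 35 + 14 + 29 = 78.
Main diagonal: 23 + 26 + 29 = 78.
Anti-diagonal: 35 + 26 + 17 = 78.
All lines sum to 78.

Yes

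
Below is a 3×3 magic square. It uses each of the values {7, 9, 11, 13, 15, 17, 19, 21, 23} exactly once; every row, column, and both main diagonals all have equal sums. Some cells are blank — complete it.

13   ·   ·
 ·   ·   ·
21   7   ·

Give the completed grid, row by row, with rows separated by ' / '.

The 9 entries sum to 135, so each line sums to 135/3 = 45.
The remaining cell in row 3 is (3,3) = 45 − 28 = 17.
From column 1, 45 − (13 + 21) gives (2,1) = 11.
Using main diagonal: 13 + 17 + ? → (2,2) = 45 − 30 = 15.
Anti-diagonal: 15 + 21 + ? = 45, so (1,3) = 9.
Row 1 needs 45; the known cells sum to 22, so (1,2) = 23.
From row 2, 45 − (11 + 15) gives (2,3) = 19.

13 23 9 / 11 15 19 / 21 7 17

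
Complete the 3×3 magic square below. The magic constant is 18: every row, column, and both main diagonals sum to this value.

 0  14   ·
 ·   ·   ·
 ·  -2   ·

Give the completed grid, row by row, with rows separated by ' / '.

0 14 4 / 10 6 2 / 8 -2 12

Row 1 must total 18; the given cells sum to 14, so (1,3) = 4.
From column 2, 18 − (14 + (-2)) gives (2,2) = 6.
From main diagonal, 18 − (0 + 6) gives (3,3) = 12.
Anti-diagonal needs 18; the known cells sum to 10, so (3,1) = 8.
Column 1: 0 + 8 + ? = 18, so (2,1) = 10.
Column 3 must total 18; the given cells sum to 16, so (2,3) = 2.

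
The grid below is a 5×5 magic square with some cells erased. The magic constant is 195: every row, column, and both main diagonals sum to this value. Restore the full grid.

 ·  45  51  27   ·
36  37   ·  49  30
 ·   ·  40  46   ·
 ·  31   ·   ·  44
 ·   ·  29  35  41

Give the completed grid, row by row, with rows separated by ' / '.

Row 2 needs 195; the known cells sum to 152, so (2,3) = 43.
Column 3 must total 195; the given cells sum to 163, so (4,3) = 32.
The remaining cell in column 4 is (4,4) = 195 − 157 = 38.
Main diagonal needs 195; the known cells sum to 156, so (1,1) = 39.
The remaining cell in row 1 is (1,5) = 195 − 162 = 33.
The remaining cell in row 4 is (4,1) = 195 − 145 = 50.
From column 5, 195 − (33 + 30 + 44 + 41) gives (3,5) = 47.
The remaining cell in anti-diagonal is (5,1) = 195 − 153 = 42.
Using row 5: 42 + 29 + 35 + 41 + ? → (5,2) = 195 − 147 = 48.
Using column 1: 39 + 36 + 50 + 42 + ? → (3,1) = 195 − 167 = 28.
The remaining cell in column 2 is (3,2) = 195 − 161 = 34.

39 45 51 27 33 / 36 37 43 49 30 / 28 34 40 46 47 / 50 31 32 38 44 / 42 48 29 35 41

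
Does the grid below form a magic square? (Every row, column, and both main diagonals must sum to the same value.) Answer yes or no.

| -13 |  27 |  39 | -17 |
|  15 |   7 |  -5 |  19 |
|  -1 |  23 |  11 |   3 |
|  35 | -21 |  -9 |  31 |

Yes

Row 1: -13 + 27 + 39 + (-17) = 36.
Row 2: 15 + 7 + (-5) + 19 = 36.
Row 3: -1 + 23 + 11 + 3 = 36.
Row 4: 35 + (-21) + (-9) + 31 = 36.
Column 1: -13 + 15 + (-1) + 35 = 36.
Column 2: 27 + 7 + 23 + (-21) = 36.
Column 3: 39 + (-5) + 11 + (-9) = 36.
Column 4: -17 + 19 + 3 + 31 = 36.
Main diagonal: -13 + 7 + 11 + 31 = 36.
Anti-diagonal: -17 + (-5) + 23 + 35 = 36.
All lines sum to 36.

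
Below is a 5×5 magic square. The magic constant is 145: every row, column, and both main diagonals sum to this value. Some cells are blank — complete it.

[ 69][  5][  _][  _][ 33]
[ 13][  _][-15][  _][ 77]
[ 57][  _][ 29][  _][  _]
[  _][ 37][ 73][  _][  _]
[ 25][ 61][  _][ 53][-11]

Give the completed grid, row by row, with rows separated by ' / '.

The remaining cell in row 5 is (5,3) = 145 − 128 = 17.
Column 1 needs 145; the known cells sum to 164, so (4,1) = -19.
The remaining cell in column 3 is (1,3) = 145 − 104 = 41.
Anti-diagonal needs 145; the known cells sum to 124, so (2,4) = 21.
Using row 1: 69 + 5 + 41 + 33 + ? → (1,4) = 145 − 148 = -3.
Row 2: 13 + (-15) + 21 + 77 + ? = 145, so (2,2) = 49.
Column 2 must total 145; the given cells sum to 152, so (3,2) = -7.
Using main diagonal: 69 + 49 + 29 + (-11) + ? → (4,4) = 145 − 136 = 9.
The remaining cell in row 4 is (4,5) = 145 − 100 = 45.
Column 4: -3 + 21 + 9 + 53 + ? = 145, so (3,4) = 65.
Column 5 needs 145; the known cells sum to 144, so (3,5) = 1.

69 5 41 -3 33 / 13 49 -15 21 77 / 57 -7 29 65 1 / -19 37 73 9 45 / 25 61 17 53 -11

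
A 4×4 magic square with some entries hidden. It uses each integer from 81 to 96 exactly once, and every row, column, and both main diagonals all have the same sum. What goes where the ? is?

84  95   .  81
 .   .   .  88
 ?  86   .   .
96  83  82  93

The entries are 81 through 96, which sum to 1416, so each line sums to 1416/4 = 354.
Row 1: 84 + 95 + 81 + ? = 354, so (1,3) = 94.
From column 2, 354 − (95 + 86 + 83) gives (2,2) = 90.
The remaining cell in column 4 is (3,4) = 354 − 262 = 92.
Main diagonal needs 354; the known cells sum to 267, so (3,3) = 87.
Anti-diagonal needs 354; the known cells sum to 263, so (2,3) = 91.
Row 2 needs 354; the known cells sum to 269, so (2,1) = 85.
Using row 3: 86 + 87 + 92 + ? → (3,1) = 354 − 265 = 89.

89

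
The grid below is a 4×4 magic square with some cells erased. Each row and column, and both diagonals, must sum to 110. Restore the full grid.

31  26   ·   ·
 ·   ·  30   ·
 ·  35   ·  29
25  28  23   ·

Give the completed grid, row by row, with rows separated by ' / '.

31 26 33 20 / 32 21 30 27 / 22 35 24 29 / 25 28 23 34

Row 4 must total 110; the given cells sum to 76, so (4,4) = 34.
Column 2 needs 110; the known cells sum to 89, so (2,2) = 21.
Main diagonal: 31 + 21 + 34 + ? = 110, so (3,3) = 24.
Anti-diagonal needs 110; the known cells sum to 90, so (1,4) = 20.
Row 1: 31 + 26 + 20 + ? = 110, so (1,3) = 33.
Row 3 needs 110; the known cells sum to 88, so (3,1) = 22.
Column 1: 31 + 22 + 25 + ? = 110, so (2,1) = 32.
Column 4: 20 + 29 + 34 + ? = 110, so (2,4) = 27.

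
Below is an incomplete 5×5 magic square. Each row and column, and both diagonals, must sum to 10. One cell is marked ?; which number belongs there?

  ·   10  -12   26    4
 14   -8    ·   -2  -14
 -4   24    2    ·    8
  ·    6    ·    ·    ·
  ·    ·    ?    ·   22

Using row 1: 10 + (-12) + 26 + 4 + ? → (1,1) = 10 − 28 = -18.
Row 2 must total 10; the given cells sum to -10, so (2,3) = 20.
Row 3: -4 + 24 + 2 + 8 + ? = 10, so (3,4) = -20.
Column 2 needs 10; the known cells sum to 32, so (5,2) = -22.
Column 5 must total 10; the given cells sum to 20, so (4,5) = -10.
From main diagonal, 10 − (-18 + (-8) + 2 + 22) gives (4,4) = 12.
Anti-diagonal needs 10; the known cells sum to 10, so (5,1) = 0.
Column 1 needs 10; the known cells sum to -8, so (4,1) = 18.
Using column 4: 26 + (-2) + (-20) + 12 + ? → (5,4) = 10 − 16 = -6.
Row 4 must total 10; the given cells sum to 26, so (4,3) = -16.
Row 5 must total 10; the given cells sum to -6, so (5,3) = 16.

16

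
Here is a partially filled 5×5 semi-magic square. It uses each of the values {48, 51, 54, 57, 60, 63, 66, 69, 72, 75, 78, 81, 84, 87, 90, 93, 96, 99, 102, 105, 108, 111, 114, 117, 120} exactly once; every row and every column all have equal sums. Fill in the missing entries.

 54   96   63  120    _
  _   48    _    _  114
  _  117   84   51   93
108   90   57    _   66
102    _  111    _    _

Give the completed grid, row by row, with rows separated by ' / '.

54 96 63 120 87 / 81 48 105 72 114 / 75 117 84 51 93 / 108 90 57 99 66 / 102 69 111 78 60

The 25 entries sum to 2100, so each line sums to 2100/5 = 420.
Row 1 must total 420; the given cells sum to 333, so (1,5) = 87.
Using row 3: 117 + 84 + 51 + 93 + ? → (3,1) = 420 − 345 = 75.
Row 4 must total 420; the given cells sum to 321, so (4,4) = 99.
The remaining cell in column 1 is (2,1) = 420 − 339 = 81.
Column 2: 96 + 48 + 117 + 90 + ? = 420, so (5,2) = 69.
Using column 3: 63 + 84 + 57 + 111 + ? → (2,3) = 420 − 315 = 105.
From column 5, 420 − (87 + 114 + 93 + 66) gives (5,5) = 60.
From row 2, 420 − (81 + 48 + 105 + 114) gives (2,4) = 72.
Row 5 needs 420; the known cells sum to 342, so (5,4) = 78.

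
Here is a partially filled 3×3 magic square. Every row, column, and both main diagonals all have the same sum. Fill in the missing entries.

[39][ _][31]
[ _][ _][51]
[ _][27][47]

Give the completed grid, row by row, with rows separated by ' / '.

39 59 31 / 35 43 51 / 55 27 47

Column 3 is already complete: 31 + 51 + 47 = 129, so that is the magic constant.
Row 1 needs 129; the known cells sum to 70, so (1,2) = 59.
From row 3, 129 − (27 + 47) gives (3,1) = 55.
Column 1: 39 + 55 + ? = 129, so (2,1) = 35.
From column 2, 129 − (59 + 27) gives (2,2) = 43.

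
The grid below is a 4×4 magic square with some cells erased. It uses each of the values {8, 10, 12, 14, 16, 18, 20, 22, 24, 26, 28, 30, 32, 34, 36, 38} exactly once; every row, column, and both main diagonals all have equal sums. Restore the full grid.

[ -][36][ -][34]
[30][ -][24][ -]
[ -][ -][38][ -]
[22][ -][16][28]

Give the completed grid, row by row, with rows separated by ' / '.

The 16 entries sum to 368, so each line sums to 368/4 = 92.
The remaining cell in row 4 is (4,2) = 92 − 66 = 26.
From column 3, 92 − (24 + 38 + 16) gives (1,3) = 14.
Anti-diagonal: 34 + 24 + 22 + ? = 92, so (3,2) = 12.
Row 1 needs 92; the known cells sum to 84, so (1,1) = 8.
The remaining cell in column 1 is (3,1) = 92 − 60 = 32.
The remaining cell in column 2 is (2,2) = 92 − 74 = 18.
Row 2 needs 92; the known cells sum to 72, so (2,4) = 20.
Using row 3: 32 + 12 + 38 + ? → (3,4) = 92 − 82 = 10.

8 36 14 34 / 30 18 24 20 / 32 12 38 10 / 22 26 16 28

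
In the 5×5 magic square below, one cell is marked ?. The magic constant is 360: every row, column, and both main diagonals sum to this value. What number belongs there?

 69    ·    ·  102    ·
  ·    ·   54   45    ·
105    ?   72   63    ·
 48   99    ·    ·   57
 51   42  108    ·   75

Row 5 needs 360; the known cells sum to 276, so (5,4) = 84.
Column 1 must total 360; the given cells sum to 273, so (2,1) = 87.
Column 4 must total 360; the given cells sum to 294, so (4,4) = 66.
The remaining cell in main diagonal is (2,2) = 360 − 282 = 78.
The remaining cell in anti-diagonal is (1,5) = 360 − 267 = 93.
From row 2, 360 − (87 + 78 + 54 + 45) gives (2,5) = 96.
Row 4: 48 + 99 + 66 + 57 + ? = 360, so (4,3) = 90.
From column 3, 360 − (54 + 72 + 90 + 108) gives (1,3) = 36.
Column 5: 93 + 96 + 57 + 75 + ? = 360, so (3,5) = 39.
Row 1: 69 + 36 + 102 + 93 + ? = 360, so (1,2) = 60.
Using row 3: 105 + 72 + 63 + 39 + ? → (3,2) = 360 − 279 = 81.

81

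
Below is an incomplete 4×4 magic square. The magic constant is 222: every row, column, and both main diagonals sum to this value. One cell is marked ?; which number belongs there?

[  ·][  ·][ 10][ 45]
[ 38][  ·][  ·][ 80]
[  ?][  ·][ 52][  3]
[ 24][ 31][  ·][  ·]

Column 4 must total 222; the given cells sum to 128, so (4,4) = 94.
Row 4 must total 222; the given cells sum to 149, so (4,3) = 73.
Column 3: 10 + 52 + 73 + ? = 222, so (2,3) = 87.
Using anti-diagonal: 45 + 87 + 24 + ? → (3,2) = 222 − 156 = 66.
From row 2, 222 − (38 + 87 + 80) gives (2,2) = 17.
The remaining cell in row 3 is (3,1) = 222 − 121 = 101.

101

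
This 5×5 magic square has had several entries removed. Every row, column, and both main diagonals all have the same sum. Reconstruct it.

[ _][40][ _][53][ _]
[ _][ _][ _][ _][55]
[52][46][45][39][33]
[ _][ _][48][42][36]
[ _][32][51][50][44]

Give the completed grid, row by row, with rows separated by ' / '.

Row 3 is already complete: 52 + 46 + 45 + 39 + 33 = 215, so that is the magic constant.
From row 5, 215 − (32 + 51 + 50 + 44) gives (5,1) = 38.
Column 4 must total 215; the given cells sum to 184, so (2,4) = 31.
Using column 5: 55 + 33 + 36 + 44 + ? → (1,5) = 215 − 168 = 47.
The remaining cell in anti-diagonal is (4,2) = 215 − 161 = 54.
The remaining cell in row 4 is (4,1) = 215 − 180 = 35.
The remaining cell in column 2 is (2,2) = 215 − 172 = 43.
Main diagonal needs 215; the known cells sum to 174, so (1,1) = 41.
The remaining cell in row 1 is (1,3) = 215 − 181 = 34.
Column 1 must total 215; the given cells sum to 166, so (2,1) = 49.
From column 3, 215 − (34 + 45 + 48 + 51) gives (2,3) = 37.

41 40 34 53 47 / 49 43 37 31 55 / 52 46 45 39 33 / 35 54 48 42 36 / 38 32 51 50 44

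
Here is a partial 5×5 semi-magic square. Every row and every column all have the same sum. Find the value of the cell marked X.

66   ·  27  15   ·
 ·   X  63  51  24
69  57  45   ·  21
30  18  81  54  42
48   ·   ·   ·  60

75

Row 4 is complete and sums to 225; that is the magic constant.
Row 3 needs 225; the known cells sum to 192, so (3,4) = 33.
From column 1, 225 − (66 + 69 + 30 + 48) gives (2,1) = 12.
Column 3 needs 225; the known cells sum to 216, so (5,3) = 9.
From column 4, 225 − (15 + 51 + 33 + 54) gives (5,4) = 72.
The remaining cell in column 5 is (1,5) = 225 − 147 = 78.
The remaining cell in row 1 is (1,2) = 225 − 186 = 39.
Row 2: 12 + 63 + 51 + 24 + ? = 225, so (2,2) = 75.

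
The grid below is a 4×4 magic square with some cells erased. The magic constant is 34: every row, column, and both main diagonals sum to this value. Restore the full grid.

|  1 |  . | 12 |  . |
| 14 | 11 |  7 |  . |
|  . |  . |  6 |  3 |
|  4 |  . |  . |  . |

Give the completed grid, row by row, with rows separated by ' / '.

1 8 12 13 / 14 11 7 2 / 15 10 6 3 / 4 5 9 16

Row 2 needs 34; the known cells sum to 32, so (2,4) = 2.
Column 1 must total 34; the given cells sum to 19, so (3,1) = 15.
Column 3 must total 34; the given cells sum to 25, so (4,3) = 9.
Using main diagonal: 1 + 11 + 6 + ? → (4,4) = 34 − 18 = 16.
Row 3: 15 + 6 + 3 + ? = 34, so (3,2) = 10.
The remaining cell in row 4 is (4,2) = 34 − 29 = 5.
Column 2 must total 34; the given cells sum to 26, so (1,2) = 8.
From column 4, 34 − (2 + 3 + 16) gives (1,4) = 13.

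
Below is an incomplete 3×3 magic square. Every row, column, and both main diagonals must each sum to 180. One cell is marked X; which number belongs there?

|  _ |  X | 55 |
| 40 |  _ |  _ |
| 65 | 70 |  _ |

50

Row 3 must total 180; the given cells sum to 135, so (3,3) = 45.
Column 1 must total 180; the given cells sum to 105, so (1,1) = 75.
The remaining cell in column 3 is (2,3) = 180 − 100 = 80.
The remaining cell in main diagonal is (2,2) = 180 − 120 = 60.
Row 1: 75 + 55 + ? = 180, so (1,2) = 50.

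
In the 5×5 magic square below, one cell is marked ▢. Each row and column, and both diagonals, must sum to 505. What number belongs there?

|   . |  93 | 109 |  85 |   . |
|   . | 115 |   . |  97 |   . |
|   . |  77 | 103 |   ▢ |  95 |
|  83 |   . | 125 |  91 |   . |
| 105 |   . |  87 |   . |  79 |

119

Column 3: 109 + 103 + 125 + 87 + ? = 505, so (2,3) = 81.
The remaining cell in main diagonal is (1,1) = 505 − 388 = 117.
Row 1 must total 505; the given cells sum to 404, so (1,5) = 101.
Anti-diagonal: 101 + 97 + 103 + 105 + ? = 505, so (4,2) = 99.
The remaining cell in row 4 is (4,5) = 505 − 398 = 107.
Using column 2: 93 + 115 + 77 + 99 + ? → (5,2) = 505 − 384 = 121.
The remaining cell in column 5 is (2,5) = 505 − 382 = 123.
Row 2 needs 505; the known cells sum to 416, so (2,1) = 89.
From row 5, 505 − (105 + 121 + 87 + 79) gives (5,4) = 113.
The remaining cell in column 1 is (3,1) = 505 − 394 = 111.
Column 4 must total 505; the given cells sum to 386, so (3,4) = 119.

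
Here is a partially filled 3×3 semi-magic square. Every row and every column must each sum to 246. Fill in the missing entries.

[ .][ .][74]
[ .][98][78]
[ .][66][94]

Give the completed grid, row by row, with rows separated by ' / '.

Row 2: 98 + 78 + ? = 246, so (2,1) = 70.
From row 3, 246 − (66 + 94) gives (3,1) = 86.
Column 1 needs 246; the known cells sum to 156, so (1,1) = 90.
Column 2: 98 + 66 + ? = 246, so (1,2) = 82.

90 82 74 / 70 98 78 / 86 66 94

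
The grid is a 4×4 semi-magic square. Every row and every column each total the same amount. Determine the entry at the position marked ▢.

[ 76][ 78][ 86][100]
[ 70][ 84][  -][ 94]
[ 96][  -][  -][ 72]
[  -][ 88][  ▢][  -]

80

Row 1 is complete and sums to 340; that is the magic constant.
From row 2, 340 − (70 + 84 + 94) gives (2,3) = 92.
The remaining cell in column 1 is (4,1) = 340 − 242 = 98.
From column 2, 340 − (78 + 84 + 88) gives (3,2) = 90.
The remaining cell in column 4 is (4,4) = 340 − 266 = 74.
Using row 3: 96 + 90 + 72 + ? → (3,3) = 340 − 258 = 82.
The remaining cell in row 4 is (4,3) = 340 − 260 = 80.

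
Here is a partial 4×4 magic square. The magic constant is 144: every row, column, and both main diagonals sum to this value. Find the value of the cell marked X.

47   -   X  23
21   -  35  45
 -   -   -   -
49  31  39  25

41

Using row 2: 21 + 35 + 45 + ? → (2,2) = 144 − 101 = 43.
The remaining cell in column 1 is (3,1) = 144 − 117 = 27.
From column 4, 144 − (23 + 45 + 25) gives (3,4) = 51.
Main diagonal: 47 + 43 + 25 + ? = 144, so (3,3) = 29.
From anti-diagonal, 144 − (23 + 35 + 49) gives (3,2) = 37.
Column 2 must total 144; the given cells sum to 111, so (1,2) = 33.
From column 3, 144 − (35 + 29 + 39) gives (1,3) = 41.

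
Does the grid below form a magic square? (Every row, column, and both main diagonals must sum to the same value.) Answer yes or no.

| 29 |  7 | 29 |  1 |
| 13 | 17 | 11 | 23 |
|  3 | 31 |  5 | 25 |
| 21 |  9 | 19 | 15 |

Row 1: 29 + 7 + 29 + 1 = 66.
Row 2: 13 + 17 + 11 + 23 = 64.
Row 3: 3 + 31 + 5 + 25 = 64.
Row 4: 21 + 9 + 19 + 15 = 64.
Column 1: 29 + 13 + 3 + 21 = 66.
Column 2: 7 + 17 + 31 + 9 = 64.
Column 3: 29 + 11 + 5 + 19 = 64.
Column 4: 1 + 23 + 25 + 15 = 64.
Main diagonal: 29 + 17 + 5 + 15 = 66.
Anti-diagonal: 1 + 11 + 31 + 21 = 64.

No — row 2 sums to 64 but main diagonal sums to 66.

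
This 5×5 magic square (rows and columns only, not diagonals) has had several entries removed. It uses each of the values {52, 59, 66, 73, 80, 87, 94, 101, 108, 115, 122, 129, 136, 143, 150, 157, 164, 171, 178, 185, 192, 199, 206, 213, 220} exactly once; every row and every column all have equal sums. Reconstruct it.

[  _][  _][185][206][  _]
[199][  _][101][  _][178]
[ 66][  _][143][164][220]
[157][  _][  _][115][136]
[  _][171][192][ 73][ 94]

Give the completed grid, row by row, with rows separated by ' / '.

The 25 entries sum to 3400, so each line sums to 3400/5 = 680.
Using row 3: 66 + 143 + 164 + 220 + ? → (3,2) = 680 − 593 = 87.
Row 5 needs 680; the known cells sum to 530, so (5,1) = 150.
Column 1 must total 680; the given cells sum to 572, so (1,1) = 108.
The remaining cell in column 3 is (4,3) = 680 − 621 = 59.
From column 4, 680 − (206 + 164 + 115 + 73) gives (2,4) = 122.
From column 5, 680 − (178 + 220 + 136 + 94) gives (1,5) = 52.
Row 1: 108 + 185 + 206 + 52 + ? = 680, so (1,2) = 129.
Using row 2: 199 + 101 + 122 + 178 + ? → (2,2) = 680 − 600 = 80.
Row 4 needs 680; the known cells sum to 467, so (4,2) = 213.

108 129 185 206 52 / 199 80 101 122 178 / 66 87 143 164 220 / 157 213 59 115 136 / 150 171 192 73 94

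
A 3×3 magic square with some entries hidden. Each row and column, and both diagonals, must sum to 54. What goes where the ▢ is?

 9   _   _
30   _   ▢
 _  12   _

6

Column 1 needs 54; the known cells sum to 39, so (3,1) = 15.
From row 3, 54 − (15 + 12) gives (3,3) = 27.
From main diagonal, 54 − (9 + 27) gives (2,2) = 18.
Anti-diagonal needs 54; the known cells sum to 33, so (1,3) = 21.
Row 1: 9 + 21 + ? = 54, so (1,2) = 24.
Row 2 needs 54; the known cells sum to 48, so (2,3) = 6.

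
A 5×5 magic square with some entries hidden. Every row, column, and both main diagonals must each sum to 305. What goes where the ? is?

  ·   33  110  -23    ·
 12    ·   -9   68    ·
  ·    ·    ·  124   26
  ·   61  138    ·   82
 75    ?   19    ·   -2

117

Column 3 must total 305; the given cells sum to 258, so (3,3) = 47.
Anti-diagonal needs 305; the known cells sum to 251, so (1,5) = 54.
Row 1 needs 305; the known cells sum to 174, so (1,1) = 131.
Column 5 needs 305; the known cells sum to 160, so (2,5) = 145.
From row 2, 305 − (12 + (-9) + 68 + 145) gives (2,2) = 89.
Main diagonal must total 305; the given cells sum to 265, so (4,4) = 40.
The remaining cell in row 4 is (4,1) = 305 − 321 = -16.
Using column 1: 131 + 12 + (-16) + 75 + ? → (3,1) = 305 − 202 = 103.
Column 4 must total 305; the given cells sum to 209, so (5,4) = 96.
Row 3 must total 305; the given cells sum to 300, so (3,2) = 5.
Row 5: 75 + 19 + 96 + (-2) + ? = 305, so (5,2) = 117.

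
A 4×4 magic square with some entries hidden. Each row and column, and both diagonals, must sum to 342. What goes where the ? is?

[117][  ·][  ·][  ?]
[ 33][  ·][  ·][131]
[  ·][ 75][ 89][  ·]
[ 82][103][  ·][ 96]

47

From row 4, 342 − (82 + 103 + 96) gives (4,3) = 61.
Column 1: 117 + 33 + 82 + ? = 342, so (3,1) = 110.
From main diagonal, 342 − (117 + 89 + 96) gives (2,2) = 40.
Row 2 needs 342; the known cells sum to 204, so (2,3) = 138.
Using row 3: 110 + 75 + 89 + ? → (3,4) = 342 − 274 = 68.
Column 2 needs 342; the known cells sum to 218, so (1,2) = 124.
The remaining cell in column 3 is (1,3) = 342 − 288 = 54.
Column 4 needs 342; the known cells sum to 295, so (1,4) = 47.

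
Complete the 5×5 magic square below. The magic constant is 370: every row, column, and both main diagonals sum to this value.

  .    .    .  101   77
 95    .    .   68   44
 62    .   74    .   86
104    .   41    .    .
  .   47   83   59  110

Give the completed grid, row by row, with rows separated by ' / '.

Row 5: 47 + 83 + 59 + 110 + ? = 370, so (5,1) = 71.
From column 1, 370 − (95 + 62 + 104 + 71) gives (1,1) = 38.
The remaining cell in column 5 is (4,5) = 370 − 317 = 53.
From anti-diagonal, 370 − (77 + 68 + 74 + 71) gives (4,2) = 80.
Row 4 needs 370; the known cells sum to 278, so (4,4) = 92.
Column 4 needs 370; the known cells sum to 320, so (3,4) = 50.
Using main diagonal: 38 + 74 + 92 + 110 + ? → (2,2) = 370 − 314 = 56.
The remaining cell in row 2 is (2,3) = 370 − 263 = 107.
Row 3 must total 370; the given cells sum to 272, so (3,2) = 98.
Column 2: 56 + 98 + 80 + 47 + ? = 370, so (1,2) = 89.
Column 3 needs 370; the known cells sum to 305, so (1,3) = 65.

38 89 65 101 77 / 95 56 107 68 44 / 62 98 74 50 86 / 104 80 41 92 53 / 71 47 83 59 110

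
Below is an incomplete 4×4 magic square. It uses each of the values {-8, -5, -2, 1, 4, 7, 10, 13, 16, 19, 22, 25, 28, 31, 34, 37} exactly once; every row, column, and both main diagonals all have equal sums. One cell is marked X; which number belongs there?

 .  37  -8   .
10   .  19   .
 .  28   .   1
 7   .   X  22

34

The 16 entries sum to 232, so each line sums to 232/4 = 58.
Anti-diagonal must total 58; the given cells sum to 54, so (1,4) = 4.
Row 1: 37 + (-8) + 4 + ? = 58, so (1,1) = 25.
Column 1: 25 + 10 + 7 + ? = 58, so (3,1) = 16.
From column 4, 58 − (4 + 1 + 22) gives (2,4) = 31.
Row 2 needs 58; the known cells sum to 60, so (2,2) = -2.
Row 3 must total 58; the given cells sum to 45, so (3,3) = 13.
The remaining cell in column 2 is (4,2) = 58 − 63 = -5.
Using column 3: -8 + 19 + 13 + ? → (4,3) = 58 − 24 = 34.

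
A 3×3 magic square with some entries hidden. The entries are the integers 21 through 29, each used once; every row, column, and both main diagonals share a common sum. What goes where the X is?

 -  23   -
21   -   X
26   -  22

The entries are 21 through 29, which sum to 225, so each line sums to 225/3 = 75.
Row 3 needs 75; the known cells sum to 48, so (3,2) = 27.
From column 1, 75 − (21 + 26) gives (1,1) = 28.
Column 2: 23 + 27 + ? = 75, so (2,2) = 25.
Anti-diagonal: 25 + 26 + ? = 75, so (1,3) = 24.
Row 2 must total 75; the given cells sum to 46, so (2,3) = 29.

29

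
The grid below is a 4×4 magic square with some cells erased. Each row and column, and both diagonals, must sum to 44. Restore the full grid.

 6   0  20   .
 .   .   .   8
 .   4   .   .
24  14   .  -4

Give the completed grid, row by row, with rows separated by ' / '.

6 0 20 18 / 12 26 -2 8 / 2 4 16 22 / 24 14 10 -4

Using row 1: 6 + 0 + 20 + ? → (1,4) = 44 − 26 = 18.
Row 4 needs 44; the known cells sum to 34, so (4,3) = 10.
From column 2, 44 − (0 + 4 + 14) gives (2,2) = 26.
Column 4: 18 + 8 + (-4) + ? = 44, so (3,4) = 22.
Using main diagonal: 6 + 26 + (-4) + ? → (3,3) = 44 − 28 = 16.
Anti-diagonal needs 44; the known cells sum to 46, so (2,3) = -2.
Row 2 needs 44; the known cells sum to 32, so (2,1) = 12.
Row 3 must total 44; the given cells sum to 42, so (3,1) = 2.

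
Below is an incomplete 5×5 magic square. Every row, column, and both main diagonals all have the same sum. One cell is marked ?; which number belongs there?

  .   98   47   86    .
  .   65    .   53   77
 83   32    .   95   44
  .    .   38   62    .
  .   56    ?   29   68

Column 4 is complete and sums to 325; that is the magic constant.
The remaining cell in row 3 is (3,3) = 325 − 254 = 71.
Column 2: 98 + 65 + 32 + 56 + ? = 325, so (4,2) = 74.
Main diagonal: 65 + 71 + 62 + 68 + ? = 325, so (1,1) = 59.
Using row 1: 59 + 98 + 47 + 86 + ? → (1,5) = 325 − 290 = 35.
Column 5 needs 325; the known cells sum to 224, so (4,5) = 101.
Anti-diagonal: 35 + 53 + 71 + 74 + ? = 325, so (5,1) = 92.
Using row 4: 74 + 38 + 62 + 101 + ? → (4,1) = 325 − 275 = 50.
Row 5: 92 + 56 + 29 + 68 + ? = 325, so (5,3) = 80.

80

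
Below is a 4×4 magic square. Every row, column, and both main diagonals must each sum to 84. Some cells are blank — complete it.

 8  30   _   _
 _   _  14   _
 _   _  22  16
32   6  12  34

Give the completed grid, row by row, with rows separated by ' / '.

8 30 36 10 / 26 20 14 24 / 18 28 22 16 / 32 6 12 34

Column 3 must total 84; the given cells sum to 48, so (1,3) = 36.
From main diagonal, 84 − (8 + 22 + 34) gives (2,2) = 20.
Row 1: 8 + 30 + 36 + ? = 84, so (1,4) = 10.
Column 2 must total 84; the given cells sum to 56, so (3,2) = 28.
Column 4: 10 + 16 + 34 + ? = 84, so (2,4) = 24.
Using row 2: 20 + 14 + 24 + ? → (2,1) = 84 − 58 = 26.
From row 3, 84 − (28 + 22 + 16) gives (3,1) = 18.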